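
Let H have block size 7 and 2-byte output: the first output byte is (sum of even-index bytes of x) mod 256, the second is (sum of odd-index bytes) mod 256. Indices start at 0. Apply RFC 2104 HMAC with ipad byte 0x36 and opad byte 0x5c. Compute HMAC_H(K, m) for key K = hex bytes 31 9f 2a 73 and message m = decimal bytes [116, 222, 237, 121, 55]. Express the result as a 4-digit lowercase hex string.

5734

Key hex bytes 31 9f 2a 73 is 4 bytes ≤ B = 7; zero-pad to 7 bytes: K' = 31 9f 2a 73 00 00 00.
K' ⊕ ipad = 07 a9 1c 45 36 36 36.  K' ⊕ opad = 6d c3 76 2f 5c 5c 5c.
Inner input = (K'⊕ipad) ∥ m = 07 a9 1c 45 36 36 36 ∥ 74 de ed 79 37.
Inner hash: even-index sum = 486 mod 256 = 230; odd-index sum = 700 mod 256 = 188 → e6 bc.
Outer input = (K'⊕opad) ∥ inner = 6d c3 76 2f 5c 5c 5c ∥ e6 bc.
Outer hash (tag): even-index sum = 599 mod 256 = 87; odd-index sum = 564 mod 256 = 52 → 57 34.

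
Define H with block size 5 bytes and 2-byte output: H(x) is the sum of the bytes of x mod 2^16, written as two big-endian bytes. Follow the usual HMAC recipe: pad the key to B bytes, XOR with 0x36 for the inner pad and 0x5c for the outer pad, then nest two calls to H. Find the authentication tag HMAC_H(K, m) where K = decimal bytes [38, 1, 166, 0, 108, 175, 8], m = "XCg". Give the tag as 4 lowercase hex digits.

02c0

Key decimal bytes [38, 1, 166, 0, 108, 175, 8] = 26 01 a6 00 6c af 08 is 7 bytes > B = 5, so hash it first: H(key) = 01 f0, then zero-pad to 5 bytes: K' = 01 f0 00 00 00.
K' ⊕ ipad = 37 c6 36 36 36.  K' ⊕ opad = 5d ac 5c 5c 5c.
Inner input = (K'⊕ipad) ∥ m = 37 c6 36 36 36 ∥ 58 43 67.
Inner hash: sum = 55+198+54+54+54+88+67+103 = 673 → 02 a1.
Outer input = (K'⊕opad) ∥ inner = 5d ac 5c 5c 5c ∥ 02 a1.
Outer hash (tag): sum = 93+172+92+92+92+2+161 = 704 → 02 c0.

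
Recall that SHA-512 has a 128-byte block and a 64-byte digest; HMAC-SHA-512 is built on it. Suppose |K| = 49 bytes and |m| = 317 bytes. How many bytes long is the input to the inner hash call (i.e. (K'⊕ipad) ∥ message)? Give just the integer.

445

Key is 49 ≤ 128 bytes, zero-padded: |K'| = 128.
Inner input = (K'⊕ipad) ∥ m → 128 + 317 = 445 bytes.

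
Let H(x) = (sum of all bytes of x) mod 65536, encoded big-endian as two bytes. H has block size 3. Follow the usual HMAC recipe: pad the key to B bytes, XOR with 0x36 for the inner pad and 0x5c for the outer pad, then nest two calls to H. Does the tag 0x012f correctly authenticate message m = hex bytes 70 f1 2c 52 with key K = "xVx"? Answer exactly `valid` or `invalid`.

valid

Key "xVx" = 78 56 78 is exactly B = 3 bytes: K' = 78 56 78.
K' ⊕ ipad = 4e 60 4e; K' ⊕ opad = 24 0a 24.
Inner hash: sum = 78+96+78+112+241+44+82 = 731 → 02 db.
Outer hash (recomputed tag): sum = 36+10+36+2+219 = 303 → 01 2f.
Recomputed tag = 012f; claimed = 012f → match.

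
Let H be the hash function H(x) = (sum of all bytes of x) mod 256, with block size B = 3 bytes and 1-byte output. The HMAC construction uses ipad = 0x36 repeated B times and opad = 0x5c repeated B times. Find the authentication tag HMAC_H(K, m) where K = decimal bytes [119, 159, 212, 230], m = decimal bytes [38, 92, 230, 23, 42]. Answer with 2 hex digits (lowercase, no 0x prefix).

Key decimal bytes [119, 159, 212, 230] = 77 9f d4 e6 is 4 bytes > B = 3, so hash it first: H(key) = d0, then zero-pad to 3 bytes: K' = d0 00 00.
K' ⊕ ipad = e6 36 36.  K' ⊕ opad = 8c 5c 5c.
Inner input = (K'⊕ipad) ∥ m = e6 36 36 ∥ 26 5c e6 17 2a.
Inner hash: sum = 230+54+54+38+92+230+23+42 = 763; mod 256 = 251 → fb.
Outer input = (K'⊕opad) ∥ inner = 8c 5c 5c ∥ fb.
Outer hash (tag): sum = 140+92+92+251 = 575; mod 256 = 63 → 3f.

3f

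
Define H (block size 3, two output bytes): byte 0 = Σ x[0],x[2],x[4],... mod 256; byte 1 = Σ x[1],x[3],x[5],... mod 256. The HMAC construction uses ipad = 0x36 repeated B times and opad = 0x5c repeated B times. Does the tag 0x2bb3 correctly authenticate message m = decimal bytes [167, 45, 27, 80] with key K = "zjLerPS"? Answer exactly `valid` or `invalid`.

Key "zjLerPS" = 7a 6a 4c 65 72 50 53 is 7 bytes > B = 3, so hash it first: H(key) = 8b 1f, then zero-pad to 3 bytes: K' = 8b 1f 00.
K' ⊕ ipad = bd 29 36; K' ⊕ opad = d7 43 5c.
Inner hash: even-index sum = 368 mod 256 = 112; odd-index sum = 235 mod 256 = 235 → 70 eb.
Outer hash (recomputed tag): even-index sum = 542 mod 256 = 30; odd-index sum = 179 mod 256 = 179 → 1e b3.
Recomputed tag = 1eb3; claimed = 2bb3 → mismatch.

invalid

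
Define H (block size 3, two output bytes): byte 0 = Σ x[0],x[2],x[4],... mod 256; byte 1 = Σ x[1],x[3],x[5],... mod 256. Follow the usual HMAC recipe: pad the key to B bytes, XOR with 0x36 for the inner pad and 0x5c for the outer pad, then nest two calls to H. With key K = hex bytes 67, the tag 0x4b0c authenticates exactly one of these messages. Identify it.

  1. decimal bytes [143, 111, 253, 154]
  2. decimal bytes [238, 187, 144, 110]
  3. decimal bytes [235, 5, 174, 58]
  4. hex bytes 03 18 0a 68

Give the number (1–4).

Key hex bytes 67 is 1 byte ≤ B = 3; zero-pad to 3 bytes: K' = 67 00 00.
K' ⊕ ipad = 51 36 36; K' ⊕ opad = 3b 5c 5c.
m1: inner = H(51 36 36 8f 6f fd 9a) = 90 c2; tag = H(3b 5c 5c 90 c2) = 59ec
m2: inner = H(51 36 36 ee bb 90 6e) = b0 b4; tag = H(3b 5c 5c b0 b4) = 4b0c ← matches
m3: inner = H(51 36 36 eb 05 ae 3a) = c6 cf; tag = H(3b 5c 5c c6 cf) = 6622
m4: inner = H(51 36 36 03 18 0a 68) = 07 43; tag = H(3b 5c 5c 07 43) = da63

2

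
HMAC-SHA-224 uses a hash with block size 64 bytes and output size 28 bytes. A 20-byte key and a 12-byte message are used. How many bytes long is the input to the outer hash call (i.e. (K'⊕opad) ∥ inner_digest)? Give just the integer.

Key is 20 ≤ 64 bytes, zero-padded: |K'| = 64.
Outer input = (K'⊕opad) ∥ H(inner) → 64 + 28 = 92 bytes.

92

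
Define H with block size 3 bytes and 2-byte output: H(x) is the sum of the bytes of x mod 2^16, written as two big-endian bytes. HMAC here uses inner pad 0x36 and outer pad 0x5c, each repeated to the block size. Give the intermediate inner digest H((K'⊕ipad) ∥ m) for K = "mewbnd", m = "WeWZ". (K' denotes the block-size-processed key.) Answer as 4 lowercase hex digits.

0222

Key "mewbnd" = 6d 65 77 62 6e 64 is 6 bytes > B = 3, so hash it first: H(key) = 02 7d, then zero-pad to 3 bytes: K' = 02 7d 00.
K' ⊕ ipad = 34 4b 36.
Inner input = 34 4b 36 ∥ 57 65 57 5a.
Inner hash: sum = 52+75+54+87+101+87+90 = 546 → 02 22.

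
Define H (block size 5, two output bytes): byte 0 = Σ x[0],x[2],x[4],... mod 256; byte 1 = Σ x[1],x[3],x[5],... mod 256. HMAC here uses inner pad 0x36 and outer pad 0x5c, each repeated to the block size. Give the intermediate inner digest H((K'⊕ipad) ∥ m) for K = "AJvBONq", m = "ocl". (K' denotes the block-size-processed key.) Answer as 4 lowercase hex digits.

10fd

Key "AJvBONq" = 41 4a 76 42 4f 4e 71 is 7 bytes > B = 5, so hash it first: H(key) = 77 da, then zero-pad to 5 bytes: K' = 77 da 00 00 00.
K' ⊕ ipad = 41 ec 36 36 36.
Inner input = 41 ec 36 36 36 ∥ 6f 63 6c.
Inner hash: even-index sum = 272 mod 256 = 16; odd-index sum = 509 mod 256 = 253 → 10 fd.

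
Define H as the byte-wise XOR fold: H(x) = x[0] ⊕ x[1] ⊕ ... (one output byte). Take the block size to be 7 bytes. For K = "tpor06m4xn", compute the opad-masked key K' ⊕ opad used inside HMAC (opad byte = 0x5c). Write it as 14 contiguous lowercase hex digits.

0c5c5c5c5c5c5c

Key "tpor06m4xn" = 74 70 6f 72 30 36 6d 34 78 6e is 10 bytes > B = 7, so hash it first: H(key) = 50, then zero-pad to 7 bytes: K' = 50 00 00 00 00 00 00.
XOR each byte with 0x5c: 50⊕5c=0c, 00⊕5c=5c, 00⊕5c=5c, 00⊕5c=5c, 00⊕5c=5c, 00⊕5c=5c, 00⊕5c=5c.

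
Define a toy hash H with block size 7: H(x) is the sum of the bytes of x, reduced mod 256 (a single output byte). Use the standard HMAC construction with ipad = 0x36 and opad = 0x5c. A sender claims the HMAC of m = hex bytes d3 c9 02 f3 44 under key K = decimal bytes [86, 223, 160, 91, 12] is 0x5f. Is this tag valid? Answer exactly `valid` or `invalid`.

Key decimal bytes [86, 223, 160, 91, 12] = 56 df a0 5b 0c is 5 bytes ≤ B = 7; zero-pad to 7 bytes: K' = 56 df a0 5b 0c 00 00.
K' ⊕ ipad = 60 e9 96 6d 3a 36 36; K' ⊕ opad = 0a 83 fc 07 50 5c 5c.
Inner hash: sum = 96+233+150+109+58+54+54+211+201+2+243+68 = 1479; mod 256 = 199 → c7.
Outer hash (recomputed tag): sum = 10+131+252+7+80+92+92+199 = 863; mod 256 = 95 → 5f.
Recomputed tag = 5f; claimed = 5f → match.

valid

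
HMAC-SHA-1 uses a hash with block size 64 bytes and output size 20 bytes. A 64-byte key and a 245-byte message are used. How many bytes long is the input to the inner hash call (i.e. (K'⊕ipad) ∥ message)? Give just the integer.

309

Key is 64 ≤ 64 bytes, zero-padded: |K'| = 64.
Inner input = (K'⊕ipad) ∥ m → 64 + 245 = 309 bytes.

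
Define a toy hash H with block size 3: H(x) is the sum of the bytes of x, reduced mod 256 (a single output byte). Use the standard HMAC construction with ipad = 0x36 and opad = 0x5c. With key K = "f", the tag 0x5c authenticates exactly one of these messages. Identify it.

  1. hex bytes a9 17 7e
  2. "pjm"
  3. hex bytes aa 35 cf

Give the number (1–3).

Key "f" = 66 is 1 byte ≤ B = 3; zero-pad to 3 bytes: K' = 66 00 00.
K' ⊕ ipad = 50 36 36; K' ⊕ opad = 3a 5c 5c.
m1: inner = H(50 36 36 a9 17 7e) = fa; tag = H(3a 5c 5c fa) = ec
m2: inner = H(50 36 36 70 6a 6d) = 03; tag = H(3a 5c 5c 03) = f5
m3: inner = H(50 36 36 aa 35 cf) = 6a; tag = H(3a 5c 5c 6a) = 5c ← matches

3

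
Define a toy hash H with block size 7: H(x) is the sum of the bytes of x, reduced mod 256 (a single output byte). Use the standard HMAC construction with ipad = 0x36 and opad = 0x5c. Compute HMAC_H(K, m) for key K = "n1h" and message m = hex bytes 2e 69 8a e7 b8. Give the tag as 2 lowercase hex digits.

Key "n1h" = 6e 31 68 is 3 bytes ≤ B = 7; zero-pad to 7 bytes: K' = 6e 31 68 00 00 00 00.
K' ⊕ ipad = 58 07 5e 36 36 36 36.  K' ⊕ opad = 32 6d 34 5c 5c 5c 5c.
Inner input = (K'⊕ipad) ∥ m = 58 07 5e 36 36 36 36 ∥ 2e 69 8a e7 b8.
Inner hash: sum = 88+7+94+54+54+54+54+46+105+138+231+184 = 1109; mod 256 = 85 → 55.
Outer input = (K'⊕opad) ∥ inner = 32 6d 34 5c 5c 5c 5c ∥ 55.
Outer hash (tag): sum = 50+109+52+92+92+92+92+85 = 664; mod 256 = 152 → 98.

98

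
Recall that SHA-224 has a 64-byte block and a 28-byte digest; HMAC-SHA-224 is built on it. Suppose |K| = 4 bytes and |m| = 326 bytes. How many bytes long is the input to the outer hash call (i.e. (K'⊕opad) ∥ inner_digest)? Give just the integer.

92

Key is 4 ≤ 64 bytes, zero-padded: |K'| = 64.
Outer input = (K'⊕opad) ∥ H(inner) → 64 + 28 = 92 bytes.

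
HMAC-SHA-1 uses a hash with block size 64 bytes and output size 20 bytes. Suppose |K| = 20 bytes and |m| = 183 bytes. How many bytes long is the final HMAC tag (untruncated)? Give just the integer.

20

The tag is one SHA-1 digest: 20 bytes.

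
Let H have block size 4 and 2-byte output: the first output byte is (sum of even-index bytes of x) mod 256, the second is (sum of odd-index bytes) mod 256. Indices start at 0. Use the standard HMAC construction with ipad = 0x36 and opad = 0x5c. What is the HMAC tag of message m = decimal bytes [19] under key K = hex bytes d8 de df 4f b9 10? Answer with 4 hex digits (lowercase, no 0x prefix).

17fe

Key hex bytes d8 de df 4f b9 10 is 6 bytes > B = 4, so hash it first: H(key) = 70 3d, then zero-pad to 4 bytes: K' = 70 3d 00 00.
K' ⊕ ipad = 46 0b 36 36.  K' ⊕ opad = 2c 61 5c 5c.
Inner input = (K'⊕ipad) ∥ m = 46 0b 36 36 ∥ 13.
Inner hash: even-index sum = 143 mod 256 = 143; odd-index sum = 65 mod 256 = 65 → 8f 41.
Outer input = (K'⊕opad) ∥ inner = 2c 61 5c 5c ∥ 8f 41.
Outer hash (tag): even-index sum = 279 mod 256 = 23; odd-index sum = 254 mod 256 = 254 → 17 fe.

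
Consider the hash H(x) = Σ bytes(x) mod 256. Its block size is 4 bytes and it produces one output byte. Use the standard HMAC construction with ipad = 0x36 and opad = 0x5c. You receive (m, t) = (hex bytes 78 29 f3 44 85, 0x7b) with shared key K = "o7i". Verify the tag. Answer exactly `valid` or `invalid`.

valid

Key "o7i" = 6f 37 69 is 3 bytes ≤ B = 4; zero-pad to 4 bytes: K' = 6f 37 69 00.
K' ⊕ ipad = 59 01 5f 36; K' ⊕ opad = 33 6b 35 5c.
Inner hash: sum = 89+1+95+54+120+41+243+68+133 = 844; mod 256 = 76 → 4c.
Outer hash (recomputed tag): sum = 51+107+53+92+76 = 379; mod 256 = 123 → 7b.
Recomputed tag = 7b; claimed = 7b → match.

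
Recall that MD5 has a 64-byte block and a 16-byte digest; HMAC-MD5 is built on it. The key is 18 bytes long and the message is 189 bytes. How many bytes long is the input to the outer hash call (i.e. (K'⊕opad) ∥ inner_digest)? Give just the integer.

Key is 18 ≤ 64 bytes, zero-padded: |K'| = 64.
Outer input = (K'⊕opad) ∥ H(inner) → 64 + 16 = 80 bytes.

80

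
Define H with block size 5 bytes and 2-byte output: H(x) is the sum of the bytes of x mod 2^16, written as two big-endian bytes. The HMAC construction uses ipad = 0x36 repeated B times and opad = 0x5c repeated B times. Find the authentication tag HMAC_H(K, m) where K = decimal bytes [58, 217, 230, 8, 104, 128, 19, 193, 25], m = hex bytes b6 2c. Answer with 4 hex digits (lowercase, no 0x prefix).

0298

Key decimal bytes [58, 217, 230, 8, 104, 128, 19, 193, 25] = 3a d9 e6 08 68 80 13 c1 19 is 9 bytes > B = 5, so hash it first: H(key) = 03 d6, then zero-pad to 5 bytes: K' = 03 d6 00 00 00.
K' ⊕ ipad = 35 e0 36 36 36.  K' ⊕ opad = 5f 8a 5c 5c 5c.
Inner input = (K'⊕ipad) ∥ m = 35 e0 36 36 36 ∥ b6 2c.
Inner hash: sum = 53+224+54+54+54+182+44 = 665 → 02 99.
Outer input = (K'⊕opad) ∥ inner = 5f 8a 5c 5c 5c ∥ 02 99.
Outer hash (tag): sum = 95+138+92+92+92+2+153 = 664 → 02 98.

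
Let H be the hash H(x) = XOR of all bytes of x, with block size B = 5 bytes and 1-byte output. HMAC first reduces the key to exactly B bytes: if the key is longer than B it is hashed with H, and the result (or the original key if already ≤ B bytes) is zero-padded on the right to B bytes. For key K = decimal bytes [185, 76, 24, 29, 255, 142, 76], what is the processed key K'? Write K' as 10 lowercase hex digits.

|K| = 7 > B = 5, so first hash the key.
H(K): XOR b9⊕4c⊕18⊕1d⊕ff⊕8e⊕4c = cd.
Zero-pad H(K) = cd to 5 bytes: K' = cd 00 00 00 00.

cd00000000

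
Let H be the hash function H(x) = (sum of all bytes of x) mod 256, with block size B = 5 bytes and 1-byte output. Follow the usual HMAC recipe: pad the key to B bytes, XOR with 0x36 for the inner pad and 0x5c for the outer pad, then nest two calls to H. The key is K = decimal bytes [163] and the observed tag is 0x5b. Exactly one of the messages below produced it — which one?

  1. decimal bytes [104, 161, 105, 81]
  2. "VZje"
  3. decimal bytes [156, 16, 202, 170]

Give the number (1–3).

2

Key decimal bytes [163] = a3 is 1 byte ≤ B = 5; zero-pad to 5 bytes: K' = a3 00 00 00 00.
K' ⊕ ipad = 95 36 36 36 36; K' ⊕ opad = ff 5c 5c 5c 5c.
m1: inner = H(95 36 36 36 36 68 a1 69 51) = 30; tag = H(ff 5c 5c 5c 5c 30) = 9f
m2: inner = H(95 36 36 36 36 56 5a 6a 65) = ec; tag = H(ff 5c 5c 5c 5c ec) = 5b ← matches
m3: inner = H(95 36 36 36 36 9c 10 ca aa) = 8d; tag = H(ff 5c 5c 5c 5c 8d) = fc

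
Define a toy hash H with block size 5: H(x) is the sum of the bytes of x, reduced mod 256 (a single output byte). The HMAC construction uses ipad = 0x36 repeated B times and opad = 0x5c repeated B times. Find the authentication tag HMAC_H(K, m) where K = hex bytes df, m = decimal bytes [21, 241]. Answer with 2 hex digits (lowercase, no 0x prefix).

ba

Key hex bytes df is 1 byte ≤ B = 5; zero-pad to 5 bytes: K' = df 00 00 00 00.
K' ⊕ ipad = e9 36 36 36 36.  K' ⊕ opad = 83 5c 5c 5c 5c.
Inner input = (K'⊕ipad) ∥ m = e9 36 36 36 36 ∥ 15 f1.
Inner hash: sum = 233+54+54+54+54+21+241 = 711; mod 256 = 199 → c7.
Outer input = (K'⊕opad) ∥ inner = 83 5c 5c 5c 5c ∥ c7.
Outer hash (tag): sum = 131+92+92+92+92+199 = 698; mod 256 = 186 → ba.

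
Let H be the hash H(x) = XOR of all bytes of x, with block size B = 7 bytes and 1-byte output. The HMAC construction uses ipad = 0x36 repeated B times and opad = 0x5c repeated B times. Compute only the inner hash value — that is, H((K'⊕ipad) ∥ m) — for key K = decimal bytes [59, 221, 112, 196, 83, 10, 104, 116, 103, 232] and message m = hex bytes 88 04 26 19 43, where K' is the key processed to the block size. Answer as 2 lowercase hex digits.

Key decimal bytes [59, 221, 112, 196, 83, 10, 104, 116, 103, 232] = 3b dd 70 c4 53 0a 68 74 67 e8 is 10 bytes > B = 7, so hash it first: H(key) = 98, then zero-pad to 7 bytes: K' = 98 00 00 00 00 00 00.
K' ⊕ ipad = ae 36 36 36 36 36 36.
Inner input = ae 36 36 36 36 36 36 ∥ 88 04 26 19 43.
Inner hash: XOR ae⊕36⊕36⊕36⊕36⊕36⊕36⊕88⊕04⊕26⊕19⊕43 = 5e.

5e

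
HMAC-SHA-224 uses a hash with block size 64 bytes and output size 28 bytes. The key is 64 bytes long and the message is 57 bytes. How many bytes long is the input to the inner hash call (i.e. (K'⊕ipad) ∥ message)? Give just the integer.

Key is 64 ≤ 64 bytes, zero-padded: |K'| = 64.
Inner input = (K'⊕ipad) ∥ m → 64 + 57 = 121 bytes.

121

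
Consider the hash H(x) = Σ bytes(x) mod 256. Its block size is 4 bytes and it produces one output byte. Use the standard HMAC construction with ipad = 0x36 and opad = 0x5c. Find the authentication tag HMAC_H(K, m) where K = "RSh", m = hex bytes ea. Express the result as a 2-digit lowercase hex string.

f4

Key "RSh" = 52 53 68 is 3 bytes ≤ B = 4; zero-pad to 4 bytes: K' = 52 53 68 00.
K' ⊕ ipad = 64 65 5e 36.  K' ⊕ opad = 0e 0f 34 5c.
Inner input = (K'⊕ipad) ∥ m = 64 65 5e 36 ∥ ea.
Inner hash: sum = 100+101+94+54+234 = 583; mod 256 = 71 → 47.
Outer input = (K'⊕opad) ∥ inner = 0e 0f 34 5c ∥ 47.
Outer hash (tag): sum = 14+15+52+92+71 = 244 → f4.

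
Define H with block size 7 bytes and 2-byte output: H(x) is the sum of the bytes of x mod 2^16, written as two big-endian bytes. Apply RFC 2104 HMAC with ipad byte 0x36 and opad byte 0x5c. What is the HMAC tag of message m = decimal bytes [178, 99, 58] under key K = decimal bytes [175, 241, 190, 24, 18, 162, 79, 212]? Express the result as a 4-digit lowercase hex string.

Key decimal bytes [175, 241, 190, 24, 18, 162, 79, 212] = af f1 be 18 12 a2 4f d4 is 8 bytes > B = 7, so hash it first: H(key) = 04 4d, then zero-pad to 7 bytes: K' = 04 4d 00 00 00 00 00.
K' ⊕ ipad = 32 7b 36 36 36 36 36.  K' ⊕ opad = 58 11 5c 5c 5c 5c 5c.
Inner input = (K'⊕ipad) ∥ m = 32 7b 36 36 36 36 36 ∥ b2 63 3a.
Inner hash: sum = 50+123+54+54+54+54+54+178+99+58 = 778 → 03 0a.
Outer input = (K'⊕opad) ∥ inner = 58 11 5c 5c 5c 5c 5c ∥ 03 0a.
Outer hash (tag): sum = 88+17+92+92+92+92+92+3+10 = 578 → 02 42.

0242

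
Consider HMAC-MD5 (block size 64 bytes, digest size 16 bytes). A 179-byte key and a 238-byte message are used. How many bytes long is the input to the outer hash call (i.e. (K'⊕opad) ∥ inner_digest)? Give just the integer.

Key is 179 > 64 bytes, so it is hashed to 16 bytes then zero-padded to 64: |K'| = 64.
Outer input = (K'⊕opad) ∥ H(inner) → 64 + 16 = 80 bytes.

80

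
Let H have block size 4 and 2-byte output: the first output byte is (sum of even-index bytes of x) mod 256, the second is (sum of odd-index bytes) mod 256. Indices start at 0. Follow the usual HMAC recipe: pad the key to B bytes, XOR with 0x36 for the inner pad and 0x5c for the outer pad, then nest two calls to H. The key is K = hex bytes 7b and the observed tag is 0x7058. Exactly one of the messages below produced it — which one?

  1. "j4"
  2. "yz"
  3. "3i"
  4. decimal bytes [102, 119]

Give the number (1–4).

1

Key hex bytes 7b is 1 byte ≤ B = 4; zero-pad to 4 bytes: K' = 7b 00 00 00.
K' ⊕ ipad = 4d 36 36 36; K' ⊕ opad = 27 5c 5c 5c.
m1: inner = H(4d 36 36 36 6a 34) = ed a0; tag = H(27 5c 5c 5c ed a0) = 7058 ← matches
m2: inner = H(4d 36 36 36 79 7a) = fc e6; tag = H(27 5c 5c 5c fc e6) = 7f9e
m3: inner = H(4d 36 36 36 33 69) = b6 d5; tag = H(27 5c 5c 5c b6 d5) = 398d
m4: inner = H(4d 36 36 36 66 77) = e9 e3; tag = H(27 5c 5c 5c e9 e3) = 6c9b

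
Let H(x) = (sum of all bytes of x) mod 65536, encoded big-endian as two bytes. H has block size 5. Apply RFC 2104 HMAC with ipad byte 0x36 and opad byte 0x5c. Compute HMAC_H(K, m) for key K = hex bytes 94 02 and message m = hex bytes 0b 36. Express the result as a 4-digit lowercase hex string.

Key hex bytes 94 02 is 2 bytes ≤ B = 5; zero-pad to 5 bytes: K' = 94 02 00 00 00.
K' ⊕ ipad = a2 34 36 36 36.  K' ⊕ opad = c8 5e 5c 5c 5c.
Inner input = (K'⊕ipad) ∥ m = a2 34 36 36 36 ∥ 0b 36.
Inner hash: sum = 162+52+54+54+54+11+54 = 441 → 01 b9.
Outer input = (K'⊕opad) ∥ inner = c8 5e 5c 5c 5c ∥ 01 b9.
Outer hash (tag): sum = 200+94+92+92+92+1+185 = 756 → 02 f4.

02f4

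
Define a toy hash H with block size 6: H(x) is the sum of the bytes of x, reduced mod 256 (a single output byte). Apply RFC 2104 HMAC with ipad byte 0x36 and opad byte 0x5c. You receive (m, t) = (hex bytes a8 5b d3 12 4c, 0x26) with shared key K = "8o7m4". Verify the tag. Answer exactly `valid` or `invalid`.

valid

Key "8o7m4" = 38 6f 37 6d 34 is 5 bytes ≤ B = 6; zero-pad to 6 bytes: K' = 38 6f 37 6d 34 00.
K' ⊕ ipad = 0e 59 01 5b 02 36; K' ⊕ opad = 64 33 6b 31 68 5c.
Inner hash: sum = 14+89+1+91+2+54+168+91+211+18+76 = 815; mod 256 = 47 → 2f.
Outer hash (recomputed tag): sum = 100+51+107+49+104+92+47 = 550; mod 256 = 38 → 26.
Recomputed tag = 26; claimed = 26 → match.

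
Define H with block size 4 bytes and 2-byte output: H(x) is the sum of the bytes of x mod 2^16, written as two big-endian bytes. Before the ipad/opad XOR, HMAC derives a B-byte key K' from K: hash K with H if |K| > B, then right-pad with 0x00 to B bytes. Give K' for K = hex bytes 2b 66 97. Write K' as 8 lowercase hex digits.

Key hex bytes 2b 66 97 is 3 bytes ≤ B = 4; zero-pad to 4 bytes: K' = 2b 66 97 00.

2b669700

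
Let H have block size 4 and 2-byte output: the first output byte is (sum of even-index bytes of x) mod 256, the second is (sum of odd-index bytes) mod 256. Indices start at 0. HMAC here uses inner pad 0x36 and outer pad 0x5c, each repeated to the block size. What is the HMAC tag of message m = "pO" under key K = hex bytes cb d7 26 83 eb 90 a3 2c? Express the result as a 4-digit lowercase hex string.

6e4b

Key hex bytes cb d7 26 83 eb 90 a3 2c is 8 bytes > B = 4, so hash it first: H(key) = 7f 16, then zero-pad to 4 bytes: K' = 7f 16 00 00.
K' ⊕ ipad = 49 20 36 36.  K' ⊕ opad = 23 4a 5c 5c.
Inner input = (K'⊕ipad) ∥ m = 49 20 36 36 ∥ 70 4f.
Inner hash: even-index sum = 239 mod 256 = 239; odd-index sum = 165 mod 256 = 165 → ef a5.
Outer input = (K'⊕opad) ∥ inner = 23 4a 5c 5c ∥ ef a5.
Outer hash (tag): even-index sum = 366 mod 256 = 110; odd-index sum = 331 mod 256 = 75 → 6e 4b.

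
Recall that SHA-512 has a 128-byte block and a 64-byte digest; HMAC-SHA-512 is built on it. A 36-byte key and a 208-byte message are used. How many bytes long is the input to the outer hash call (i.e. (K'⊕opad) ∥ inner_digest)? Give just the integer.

Key is 36 ≤ 128 bytes, zero-padded: |K'| = 128.
Outer input = (K'⊕opad) ∥ H(inner) → 128 + 64 = 192 bytes.

192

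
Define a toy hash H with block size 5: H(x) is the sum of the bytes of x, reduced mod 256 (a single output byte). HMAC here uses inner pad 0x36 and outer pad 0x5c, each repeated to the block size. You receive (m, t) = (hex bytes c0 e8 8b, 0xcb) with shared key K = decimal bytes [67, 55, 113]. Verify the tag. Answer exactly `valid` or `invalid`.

valid

Key decimal bytes [67, 55, 113] = 43 37 71 is 3 bytes ≤ B = 5; zero-pad to 5 bytes: K' = 43 37 71 00 00.
K' ⊕ ipad = 75 01 47 36 36; K' ⊕ opad = 1f 6b 2d 5c 5c.
Inner hash: sum = 117+1+71+54+54+192+232+139 = 860; mod 256 = 92 → 5c.
Outer hash (recomputed tag): sum = 31+107+45+92+92+92 = 459; mod 256 = 203 → cb.
Recomputed tag = cb; claimed = cb → match.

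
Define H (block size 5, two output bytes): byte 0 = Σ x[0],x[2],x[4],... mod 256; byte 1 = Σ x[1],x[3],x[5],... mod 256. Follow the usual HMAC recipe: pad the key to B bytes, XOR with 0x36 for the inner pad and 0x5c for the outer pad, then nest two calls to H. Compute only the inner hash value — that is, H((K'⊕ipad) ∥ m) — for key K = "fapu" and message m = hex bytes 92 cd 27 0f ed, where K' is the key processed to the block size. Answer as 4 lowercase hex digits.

a840

Key "fapu" = 66 61 70 75 is 4 bytes ≤ B = 5; zero-pad to 5 bytes: K' = 66 61 70 75 00.
K' ⊕ ipad = 50 57 46 43 36.
Inner input = 50 57 46 43 36 ∥ 92 cd 27 0f ed.
Inner hash: even-index sum = 424 mod 256 = 168; odd-index sum = 576 mod 256 = 64 → a8 40.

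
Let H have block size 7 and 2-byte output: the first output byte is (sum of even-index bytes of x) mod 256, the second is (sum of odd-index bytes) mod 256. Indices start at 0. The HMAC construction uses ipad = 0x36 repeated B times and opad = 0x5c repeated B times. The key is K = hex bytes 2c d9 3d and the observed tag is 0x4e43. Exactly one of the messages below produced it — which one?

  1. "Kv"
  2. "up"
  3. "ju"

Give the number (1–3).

3

Key hex bytes 2c d9 3d is 3 bytes ≤ B = 7; zero-pad to 7 bytes: K' = 2c d9 3d 00 00 00 00.
K' ⊕ ipad = 1a ef 0b 36 36 36 36; K' ⊕ opad = 70 85 61 5c 5c 5c 5c.
m1: inner = H(1a ef 0b 36 36 36 36 4b 76) = 07 a6; tag = H(70 85 61 5c 5c 5c 5c 07 a6) = 2f44
m2: inner = H(1a ef 0b 36 36 36 36 75 70) = 01 d0; tag = H(70 85 61 5c 5c 5c 5c 01 d0) = 593e
m3: inner = H(1a ef 0b 36 36 36 36 6a 75) = 06 c5; tag = H(70 85 61 5c 5c 5c 5c 06 c5) = 4e43 ← matches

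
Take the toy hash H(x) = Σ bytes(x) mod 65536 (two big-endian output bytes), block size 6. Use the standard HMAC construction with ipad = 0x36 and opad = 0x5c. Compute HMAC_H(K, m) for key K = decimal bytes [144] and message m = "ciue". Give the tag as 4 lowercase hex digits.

Key decimal bytes [144] = 90 is 1 byte ≤ B = 6; zero-pad to 6 bytes: K' = 90 00 00 00 00 00.
K' ⊕ ipad = a6 36 36 36 36 36.  K' ⊕ opad = cc 5c 5c 5c 5c 5c.
Inner input = (K'⊕ipad) ∥ m = a6 36 36 36 36 36 ∥ 63 69 75 65.
Inner hash: sum = 166+54+54+54+54+54+99+105+117+101 = 858 → 03 5a.
Outer input = (K'⊕opad) ∥ inner = cc 5c 5c 5c 5c 5c ∥ 03 5a.
Outer hash (tag): sum = 204+92+92+92+92+92+3+90 = 757 → 02 f5.

02f5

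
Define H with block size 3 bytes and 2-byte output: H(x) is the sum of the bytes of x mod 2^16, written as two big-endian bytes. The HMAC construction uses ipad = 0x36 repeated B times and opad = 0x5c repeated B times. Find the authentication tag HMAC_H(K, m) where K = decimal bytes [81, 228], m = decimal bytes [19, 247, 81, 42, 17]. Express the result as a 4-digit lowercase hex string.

Key decimal bytes [81, 228] = 51 e4 is 2 bytes ≤ B = 3; zero-pad to 3 bytes: K' = 51 e4 00.
K' ⊕ ipad = 67 d2 36.  K' ⊕ opad = 0d b8 5c.
Inner input = (K'⊕ipad) ∥ m = 67 d2 36 ∥ 13 f7 51 2a 11.
Inner hash: sum = 103+210+54+19+247+81+42+17 = 773 → 03 05.
Outer input = (K'⊕opad) ∥ inner = 0d b8 5c ∥ 03 05.
Outer hash (tag): sum = 13+184+92+3+5 = 297 → 01 29.

0129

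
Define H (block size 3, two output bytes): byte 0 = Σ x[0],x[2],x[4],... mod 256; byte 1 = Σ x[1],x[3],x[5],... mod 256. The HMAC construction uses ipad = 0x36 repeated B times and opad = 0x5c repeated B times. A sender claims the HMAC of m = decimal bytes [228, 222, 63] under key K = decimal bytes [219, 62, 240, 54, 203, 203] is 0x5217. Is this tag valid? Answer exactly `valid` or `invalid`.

Key decimal bytes [219, 62, 240, 54, 203, 203] = db 3e f0 36 cb cb is 6 bytes > B = 3, so hash it first: H(key) = 96 3f, then zero-pad to 3 bytes: K' = 96 3f 00.
K' ⊕ ipad = a0 09 36; K' ⊕ opad = ca 63 5c.
Inner hash: even-index sum = 436 mod 256 = 180; odd-index sum = 300 mod 256 = 44 → b4 2c.
Outer hash (recomputed tag): even-index sum = 338 mod 256 = 82; odd-index sum = 279 mod 256 = 23 → 52 17.
Recomputed tag = 5217; claimed = 5217 → match.

valid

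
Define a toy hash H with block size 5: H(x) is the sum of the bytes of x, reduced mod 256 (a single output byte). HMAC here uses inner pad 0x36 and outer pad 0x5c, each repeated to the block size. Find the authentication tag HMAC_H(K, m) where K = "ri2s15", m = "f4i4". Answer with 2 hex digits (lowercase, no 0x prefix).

Key "ri2s15" = 72 69 32 73 31 35 is 6 bytes > B = 5, so hash it first: H(key) = e6, then zero-pad to 5 bytes: K' = e6 00 00 00 00.
K' ⊕ ipad = d0 36 36 36 36.  K' ⊕ opad = ba 5c 5c 5c 5c.
Inner input = (K'⊕ipad) ∥ m = d0 36 36 36 36 ∥ 66 34 69 34.
Inner hash: sum = 208+54+54+54+54+102+52+105+52 = 735; mod 256 = 223 → df.
Outer input = (K'⊕opad) ∥ inner = ba 5c 5c 5c 5c ∥ df.
Outer hash (tag): sum = 186+92+92+92+92+223 = 777; mod 256 = 9 → 09.

09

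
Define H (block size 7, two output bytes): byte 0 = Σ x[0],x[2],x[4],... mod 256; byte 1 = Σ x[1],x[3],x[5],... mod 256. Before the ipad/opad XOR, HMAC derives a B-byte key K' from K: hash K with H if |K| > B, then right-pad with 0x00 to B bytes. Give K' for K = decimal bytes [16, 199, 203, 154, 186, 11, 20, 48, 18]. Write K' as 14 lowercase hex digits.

bb9c0000000000

|K| = 9 > B = 7, so first hash the key.
H(K): even-index sum = 443 mod 256 = 187; odd-index sum = 412 mod 256 = 156 → bb 9c.
Zero-pad H(K) = bb 9c to 7 bytes: K' = bb 9c 00 00 00 00 00.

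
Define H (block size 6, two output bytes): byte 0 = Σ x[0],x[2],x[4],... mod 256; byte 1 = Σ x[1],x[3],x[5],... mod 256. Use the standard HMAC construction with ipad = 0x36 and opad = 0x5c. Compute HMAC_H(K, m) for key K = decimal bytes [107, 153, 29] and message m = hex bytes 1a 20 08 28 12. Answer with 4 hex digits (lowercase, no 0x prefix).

c6e0

Key decimal bytes [107, 153, 29] = 6b 99 1d is 3 bytes ≤ B = 6; zero-pad to 6 bytes: K' = 6b 99 1d 00 00 00.
K' ⊕ ipad = 5d af 2b 36 36 36.  K' ⊕ opad = 37 c5 41 5c 5c 5c.
Inner input = (K'⊕ipad) ∥ m = 5d af 2b 36 36 36 ∥ 1a 20 08 28 12.
Inner hash: even-index sum = 242 mod 256 = 242; odd-index sum = 355 mod 256 = 99 → f2 63.
Outer input = (K'⊕opad) ∥ inner = 37 c5 41 5c 5c 5c ∥ f2 63.
Outer hash (tag): even-index sum = 454 mod 256 = 198; odd-index sum = 480 mod 256 = 224 → c6 e0.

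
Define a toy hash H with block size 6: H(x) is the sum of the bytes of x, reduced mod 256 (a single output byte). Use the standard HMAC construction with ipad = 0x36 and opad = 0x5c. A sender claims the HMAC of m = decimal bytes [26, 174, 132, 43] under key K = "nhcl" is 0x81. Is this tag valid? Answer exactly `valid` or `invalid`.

invalid

Key "nhcl" = 6e 68 63 6c is 4 bytes ≤ B = 6; zero-pad to 6 bytes: K' = 6e 68 63 6c 00 00.
K' ⊕ ipad = 58 5e 55 5a 36 36; K' ⊕ opad = 32 34 3f 30 5c 5c.
Inner hash: sum = 88+94+85+90+54+54+26+174+132+43 = 840; mod 256 = 72 → 48.
Outer hash (recomputed tag): sum = 50+52+63+48+92+92+72 = 469; mod 256 = 213 → d5.
Recomputed tag = d5; claimed = 81 → mismatch.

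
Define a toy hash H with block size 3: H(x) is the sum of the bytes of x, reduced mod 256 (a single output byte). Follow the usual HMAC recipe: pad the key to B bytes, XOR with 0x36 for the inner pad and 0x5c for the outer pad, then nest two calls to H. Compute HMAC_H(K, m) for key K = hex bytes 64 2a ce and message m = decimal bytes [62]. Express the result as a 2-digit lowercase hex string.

e4

Key hex bytes 64 2a ce is exactly B = 3 bytes: K' = 64 2a ce.
K' ⊕ ipad = 52 1c f8.  K' ⊕ opad = 38 76 92.
Inner input = (K'⊕ipad) ∥ m = 52 1c f8 ∥ 3e.
Inner hash: sum = 82+28+248+62 = 420; mod 256 = 164 → a4.
Outer input = (K'⊕opad) ∥ inner = 38 76 92 ∥ a4.
Outer hash (tag): sum = 56+118+146+164 = 484; mod 256 = 228 → e4.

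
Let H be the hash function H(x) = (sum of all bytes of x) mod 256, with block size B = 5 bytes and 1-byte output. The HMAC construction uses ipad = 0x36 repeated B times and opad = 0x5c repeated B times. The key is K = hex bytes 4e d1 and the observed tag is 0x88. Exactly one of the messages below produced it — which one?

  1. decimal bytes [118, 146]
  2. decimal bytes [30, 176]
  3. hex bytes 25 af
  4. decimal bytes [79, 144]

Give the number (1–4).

3

Key hex bytes 4e d1 is 2 bytes ≤ B = 5; zero-pad to 5 bytes: K' = 4e d1 00 00 00.
K' ⊕ ipad = 78 e7 36 36 36; K' ⊕ opad = 12 8d 5c 5c 5c.
m1: inner = H(78 e7 36 36 36 76 92) = 09; tag = H(12 8d 5c 5c 5c 09) = bc
m2: inner = H(78 e7 36 36 36 1e b0) = cf; tag = H(12 8d 5c 5c 5c cf) = 82
m3: inner = H(78 e7 36 36 36 25 af) = d5; tag = H(12 8d 5c 5c 5c d5) = 88 ← matches
m4: inner = H(78 e7 36 36 36 4f 90) = e0; tag = H(12 8d 5c 5c 5c e0) = 93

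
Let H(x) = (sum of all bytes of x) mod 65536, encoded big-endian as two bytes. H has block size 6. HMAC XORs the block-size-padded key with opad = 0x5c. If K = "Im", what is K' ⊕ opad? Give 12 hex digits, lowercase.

15315c5c5c5c

Key "Im" = 49 6d is 2 bytes ≤ B = 6; zero-pad to 6 bytes: K' = 49 6d 00 00 00 00.
XOR each byte with 0x5c: 49⊕5c=15, 6d⊕5c=31, 00⊕5c=5c, 00⊕5c=5c, 00⊕5c=5c, 00⊕5c=5c.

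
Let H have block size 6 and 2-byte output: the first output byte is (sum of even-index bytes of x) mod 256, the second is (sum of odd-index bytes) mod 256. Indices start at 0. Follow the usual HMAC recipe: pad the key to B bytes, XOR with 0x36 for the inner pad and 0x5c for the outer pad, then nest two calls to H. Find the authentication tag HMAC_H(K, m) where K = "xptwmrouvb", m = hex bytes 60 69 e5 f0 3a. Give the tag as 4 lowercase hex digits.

0def

Key "xptwmrouvb" = 78 70 74 77 6d 72 6f 75 76 62 is 10 bytes > B = 6, so hash it first: H(key) = 3e 30, then zero-pad to 6 bytes: K' = 3e 30 00 00 00 00.
K' ⊕ ipad = 08 06 36 36 36 36.  K' ⊕ opad = 62 6c 5c 5c 5c 5c.
Inner input = (K'⊕ipad) ∥ m = 08 06 36 36 36 36 ∥ 60 69 e5 f0 3a.
Inner hash: even-index sum = 499 mod 256 = 243; odd-index sum = 459 mod 256 = 203 → f3 cb.
Outer input = (K'⊕opad) ∥ inner = 62 6c 5c 5c 5c 5c ∥ f3 cb.
Outer hash (tag): even-index sum = 525 mod 256 = 13; odd-index sum = 495 mod 256 = 239 → 0d ef.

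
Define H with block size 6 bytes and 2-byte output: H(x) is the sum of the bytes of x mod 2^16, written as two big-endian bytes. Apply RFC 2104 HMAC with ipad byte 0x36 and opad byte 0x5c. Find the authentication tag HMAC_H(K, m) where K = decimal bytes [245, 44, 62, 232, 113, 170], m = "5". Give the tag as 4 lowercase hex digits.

042f

Key decimal bytes [245, 44, 62, 232, 113, 170] = f5 2c 3e e8 71 aa is exactly B = 6 bytes: K' = f5 2c 3e e8 71 aa.
K' ⊕ ipad = c3 1a 08 de 47 9c.  K' ⊕ opad = a9 70 62 b4 2d f6.
Inner input = (K'⊕ipad) ∥ m = c3 1a 08 de 47 9c ∥ 35.
Inner hash: sum = 195+26+8+222+71+156+53 = 731 → 02 db.
Outer input = (K'⊕opad) ∥ inner = a9 70 62 b4 2d f6 ∥ 02 db.
Outer hash (tag): sum = 169+112+98+180+45+246+2+219 = 1071 → 04 2f.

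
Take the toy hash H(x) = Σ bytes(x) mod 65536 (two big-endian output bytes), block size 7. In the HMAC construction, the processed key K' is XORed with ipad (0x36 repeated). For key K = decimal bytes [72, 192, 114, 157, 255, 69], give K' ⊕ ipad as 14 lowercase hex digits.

Key decimal bytes [72, 192, 114, 157, 255, 69] = 48 c0 72 9d ff 45 is 6 bytes ≤ B = 7; zero-pad to 7 bytes: K' = 48 c0 72 9d ff 45 00.
XOR each byte with 0x36: 48⊕36=7e, c0⊕36=f6, 72⊕36=44, 9d⊕36=ab, ff⊕36=c9, 45⊕36=73, 00⊕36=36.

7ef644abc97336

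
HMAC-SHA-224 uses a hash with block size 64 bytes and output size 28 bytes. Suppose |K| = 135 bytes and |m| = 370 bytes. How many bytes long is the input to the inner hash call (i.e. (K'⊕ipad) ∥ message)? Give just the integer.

434

Key is 135 > 64 bytes, so it is hashed to 28 bytes then zero-padded to 64: |K'| = 64.
Inner input = (K'⊕ipad) ∥ m → 64 + 370 = 434 bytes.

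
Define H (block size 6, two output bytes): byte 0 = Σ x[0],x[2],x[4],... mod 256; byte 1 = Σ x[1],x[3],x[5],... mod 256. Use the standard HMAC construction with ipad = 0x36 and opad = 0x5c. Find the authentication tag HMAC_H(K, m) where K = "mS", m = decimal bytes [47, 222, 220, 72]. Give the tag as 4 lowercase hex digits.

Key "mS" = 6d 53 is 2 bytes ≤ B = 6; zero-pad to 6 bytes: K' = 6d 53 00 00 00 00.
K' ⊕ ipad = 5b 65 36 36 36 36.  K' ⊕ opad = 31 0f 5c 5c 5c 5c.
Inner input = (K'⊕ipad) ∥ m = 5b 65 36 36 36 36 ∥ 2f de dc 48.
Inner hash: even-index sum = 466 mod 256 = 210; odd-index sum = 503 mod 256 = 247 → d2 f7.
Outer input = (K'⊕opad) ∥ inner = 31 0f 5c 5c 5c 5c ∥ d2 f7.
Outer hash (tag): even-index sum = 443 mod 256 = 187; odd-index sum = 446 mod 256 = 190 → bb be.

bbbe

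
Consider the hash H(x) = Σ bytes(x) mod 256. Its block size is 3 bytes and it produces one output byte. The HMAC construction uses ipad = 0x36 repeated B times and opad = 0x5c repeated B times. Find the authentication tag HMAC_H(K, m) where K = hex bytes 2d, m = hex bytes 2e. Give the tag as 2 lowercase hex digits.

de

Key hex bytes 2d is 1 byte ≤ B = 3; zero-pad to 3 bytes: K' = 2d 00 00.
K' ⊕ ipad = 1b 36 36.  K' ⊕ opad = 71 5c 5c.
Inner input = (K'⊕ipad) ∥ m = 1b 36 36 ∥ 2e.
Inner hash: sum = 27+54+54+46 = 181 → b5.
Outer input = (K'⊕opad) ∥ inner = 71 5c 5c ∥ b5.
Outer hash (tag): sum = 113+92+92+181 = 478; mod 256 = 222 → de.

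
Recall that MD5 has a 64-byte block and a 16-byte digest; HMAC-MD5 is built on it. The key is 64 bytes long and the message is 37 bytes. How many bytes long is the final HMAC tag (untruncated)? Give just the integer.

The tag is one MD5 digest: 16 bytes.

16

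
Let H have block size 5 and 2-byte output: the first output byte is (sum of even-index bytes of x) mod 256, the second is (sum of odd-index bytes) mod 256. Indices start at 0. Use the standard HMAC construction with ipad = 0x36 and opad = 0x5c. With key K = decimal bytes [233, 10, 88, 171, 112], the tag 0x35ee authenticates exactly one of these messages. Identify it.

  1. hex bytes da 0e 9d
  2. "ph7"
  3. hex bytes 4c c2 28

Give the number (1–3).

1

Key decimal bytes [233, 10, 88, 171, 112] = e9 0a 58 ab 70 is exactly B = 5 bytes: K' = e9 0a 58 ab 70.
K' ⊕ ipad = df 3c 6e 9d 46; K' ⊕ opad = b5 56 04 f7 2c.
m1: inner = H(df 3c 6e 9d 46 da 0e 9d) = a1 50; tag = H(b5 56 04 f7 2c a1 50) = 35ee ← matches
m2: inner = H(df 3c 6e 9d 46 70 68 37) = fb 80; tag = H(b5 56 04 f7 2c fb 80) = 6548
m3: inner = H(df 3c 6e 9d 46 4c c2 28) = 55 4d; tag = H(b5 56 04 f7 2c 55 4d) = 32a2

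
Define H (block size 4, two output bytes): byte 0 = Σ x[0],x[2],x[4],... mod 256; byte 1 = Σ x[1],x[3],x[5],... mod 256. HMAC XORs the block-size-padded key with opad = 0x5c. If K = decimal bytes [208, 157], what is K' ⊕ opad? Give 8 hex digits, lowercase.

Key decimal bytes [208, 157] = d0 9d is 2 bytes ≤ B = 4; zero-pad to 4 bytes: K' = d0 9d 00 00.
XOR each byte with 0x5c: d0⊕5c=8c, 9d⊕5c=c1, 00⊕5c=5c, 00⊕5c=5c.

8cc15c5c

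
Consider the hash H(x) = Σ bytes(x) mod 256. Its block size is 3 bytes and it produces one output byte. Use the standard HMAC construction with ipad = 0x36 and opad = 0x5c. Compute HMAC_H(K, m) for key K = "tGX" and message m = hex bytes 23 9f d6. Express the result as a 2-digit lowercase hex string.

Key "tGX" = 74 47 58 is exactly B = 3 bytes: K' = 74 47 58.
K' ⊕ ipad = 42 71 6e.  K' ⊕ opad = 28 1b 04.
Inner input = (K'⊕ipad) ∥ m = 42 71 6e ∥ 23 9f d6.
Inner hash: sum = 66+113+110+35+159+214 = 697; mod 256 = 185 → b9.
Outer input = (K'⊕opad) ∥ inner = 28 1b 04 ∥ b9.
Outer hash (tag): sum = 40+27+4+185 = 256; mod 256 = 0 → 00.

00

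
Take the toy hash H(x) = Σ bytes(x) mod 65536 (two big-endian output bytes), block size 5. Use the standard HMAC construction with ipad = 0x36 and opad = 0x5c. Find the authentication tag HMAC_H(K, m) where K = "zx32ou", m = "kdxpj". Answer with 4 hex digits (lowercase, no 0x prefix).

Key "zx32ou" = 7a 78 33 32 6f 75 is 6 bytes > B = 5, so hash it first: H(key) = 02 3b, then zero-pad to 5 bytes: K' = 02 3b 00 00 00.
K' ⊕ ipad = 34 0d 36 36 36.  K' ⊕ opad = 5e 67 5c 5c 5c.
Inner input = (K'⊕ipad) ∥ m = 34 0d 36 36 36 ∥ 6b 64 78 70 6a.
Inner hash: sum = 52+13+54+54+54+107+100+120+112+106 = 772 → 03 04.
Outer input = (K'⊕opad) ∥ inner = 5e 67 5c 5c 5c ∥ 03 04.
Outer hash (tag): sum = 94+103+92+92+92+3+4 = 480 → 01 e0.

01e0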